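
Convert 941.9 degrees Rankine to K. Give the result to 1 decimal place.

523.3 kelvins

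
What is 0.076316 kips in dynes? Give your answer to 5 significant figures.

3.3947e+7 dynes

1 kip = 4.44822e+8 dyn.
Then 0.076316 × 4.44822e+8 ≈ 3.3947e+7 dyn.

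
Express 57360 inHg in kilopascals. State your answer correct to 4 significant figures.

194200 kPa

1 inch of mercury = 3.38639 kPa.
So 57360 × 3.38639 ≈ 194200 kPa.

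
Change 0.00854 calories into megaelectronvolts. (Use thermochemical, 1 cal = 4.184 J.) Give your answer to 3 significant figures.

2.23 × 10^11 MeV

1 calorie = 2.61145 × 10^13 MeV.
0.00854 × 2.61145 × 10^13 ≈ 2.23 × 10^11 MeV.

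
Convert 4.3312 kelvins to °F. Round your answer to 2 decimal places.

-451.87 degrees Fahrenheit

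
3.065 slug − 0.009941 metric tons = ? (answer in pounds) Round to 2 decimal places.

3.065 slug = 98.6135 lb and 0.009941 t = 21.9162 lb.
98.6135 − 21.9162 ≈ 76.70 lb.

76.70 lb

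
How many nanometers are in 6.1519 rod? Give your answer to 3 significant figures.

3.09e+10 nm

1 rod = 5.02920e+9 nanometers.
Then 6.1519 × 5.02920e+9 ≈ 3.09e+10 nm.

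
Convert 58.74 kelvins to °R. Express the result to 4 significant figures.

°R = K × 9/5.
Applying the formula gives 105.7 °R.

105.7 °R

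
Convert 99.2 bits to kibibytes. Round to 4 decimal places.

0.0121 KiB

1 bit = 0.000122070 KiB.
So 99.2 × 0.000122070 ≈ 0.0121 KiB.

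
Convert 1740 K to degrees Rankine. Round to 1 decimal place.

°R = K × 9/5.
Applying the formula gives 3132.0 °R.

3132.0 degrees Rankine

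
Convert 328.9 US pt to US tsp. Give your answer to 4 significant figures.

31570 US tsp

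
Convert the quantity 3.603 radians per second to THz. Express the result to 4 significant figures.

5.734e-13 terahertz

1 radian per second = 1.59155e-13 THz.
Then 3.603 × 1.59155e-13 ≈ 5.734e-13 THz.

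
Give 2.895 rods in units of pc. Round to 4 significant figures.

1 rod = 1.62985e-16 parsecs.
2.895 × 1.62985e-16 ≈ 4.718e-16 pc.

4.718e-16 pc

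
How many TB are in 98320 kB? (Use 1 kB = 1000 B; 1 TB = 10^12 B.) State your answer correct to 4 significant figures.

1 kilobyte = 1.00000e-9 terabytes.
98320 × 1.00000e-9 ≈ 9.832e-5 TB.

9.832e-5 TB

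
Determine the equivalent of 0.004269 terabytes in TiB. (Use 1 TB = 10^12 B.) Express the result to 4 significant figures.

1 TB = 0.909495 tebibytes.
Then 0.004269 × 0.909495 ≈ 0.003883 TiB.

0.003883 TiB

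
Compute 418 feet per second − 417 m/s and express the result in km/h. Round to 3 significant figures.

418 ft/s = 458.663 km/h and 417 m/s = 1501.20 km/h.
458.663 − 1501.20 ≈ -1040 km/h.

-1040 kilometers per hour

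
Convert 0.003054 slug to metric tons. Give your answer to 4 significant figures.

4.457e-5 t

1 slug = 0.0145939 t.
So 0.003054 × 0.0145939 ≈ 4.457e-5 t.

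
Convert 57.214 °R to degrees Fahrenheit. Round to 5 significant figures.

-402.46 degrees Fahrenheit

°R = °F + 459.67.
Applying the formula gives -402.46 °F.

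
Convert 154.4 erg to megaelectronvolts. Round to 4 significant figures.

9.637 × 10^7 MeV

1 erg = 624151 megaelectronvolts.
Then 154.4 × 624151 ≈ 9.637 × 10^7 MeV.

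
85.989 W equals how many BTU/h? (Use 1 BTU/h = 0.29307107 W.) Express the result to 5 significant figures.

1 W = 3.41214 BTU/h.
85.989 × 3.41214 ≈ 293.41 BTU/h.

293.41 BTU per hour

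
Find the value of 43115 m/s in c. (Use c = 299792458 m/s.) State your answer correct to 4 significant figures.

0.0001438 times the speed of light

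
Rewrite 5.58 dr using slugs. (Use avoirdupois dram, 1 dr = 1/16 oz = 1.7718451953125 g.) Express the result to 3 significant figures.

0.000677 slug

1 dr = 0.000121410 slug.
Then 5.58 × 0.000121410 ≈ 0.000677 slug.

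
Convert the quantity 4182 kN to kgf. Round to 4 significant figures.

1 kN = 101.972 kilograms-force.
So 4182 × 101.972 ≈ 426400 kgf.

426400 kgf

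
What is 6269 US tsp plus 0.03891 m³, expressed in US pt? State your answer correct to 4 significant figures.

6269 US tsp = 65.3021 US pt and 0.03891 m³ = 82.2315 US pt.
65.3021 + 82.2315 ≈ 147.5 US pt.

147.5 US pt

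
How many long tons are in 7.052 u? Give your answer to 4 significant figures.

1 atomic mass unit = 1.63431 × 10^-30 long tons.
Then 7.052 × 1.63431 × 10^-30 ≈ 1.153 × 10^-29 long ton.

1.153 × 10^-29 long ton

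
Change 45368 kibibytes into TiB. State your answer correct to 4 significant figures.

4.225e-5 TiB

1 KiB = 9.31323e-10 tebibytes.
Then 45368 × 9.31323e-10 ≈ 4.225e-5 TiB.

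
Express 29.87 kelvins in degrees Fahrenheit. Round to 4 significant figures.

K = (°F + 459.67) × 5/9.
Applying the formula gives -405.9 °F.

-405.9 °F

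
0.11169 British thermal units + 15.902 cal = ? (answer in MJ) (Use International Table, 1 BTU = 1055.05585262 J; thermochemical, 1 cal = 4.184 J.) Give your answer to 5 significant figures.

0.11169 BTU = 0.000117839 MJ and 15.902 cal = 6.65340 × 10^-5 MJ.
0.000117839 + 6.65340 × 10^-5 ≈ 0.00018437 MJ.

0.00018437 MJ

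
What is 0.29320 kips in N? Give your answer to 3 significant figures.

1 kip = 4448.22 N.
Then 0.29320 × 4448.22 ≈ 1300 N.

1300 N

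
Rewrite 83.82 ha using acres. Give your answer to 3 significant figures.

207 acre

1 hectare = 2.47105 acres.
So 83.82 × 2.47105 ≈ 207 acre.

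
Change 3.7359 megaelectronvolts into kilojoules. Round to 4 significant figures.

1 megaelectronvolt = 1.60218e-16 kJ.
Thus 3.7359 × 1.60218e-16 ≈ 5.986e-16 kJ.

5.986e-16 kJ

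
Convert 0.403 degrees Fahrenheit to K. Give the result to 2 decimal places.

K = (°F + 459.67) × 5/9.
Applying the formula gives 255.60 K.

255.60 kelvins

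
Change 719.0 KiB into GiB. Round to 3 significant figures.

0.000686 GiB

1 kibibyte = 9.53674 × 10^-7 gibibytes.
Thus 719.0 × 9.53674 × 10^-7 ≈ 0.000686 GiB.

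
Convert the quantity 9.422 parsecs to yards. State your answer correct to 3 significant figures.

1 pc = 3.37454 × 10^16 yd.
Thus 9.422 × 3.37454 × 10^16 ≈ 3.18 × 10^17 yd.

3.18 × 10^17 yd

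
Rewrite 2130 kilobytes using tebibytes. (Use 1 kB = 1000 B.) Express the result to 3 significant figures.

1.94e-6 TiB

1 kB = 9.09495e-10 TiB.
2130 × 9.09495e-10 ≈ 1.94e-6 TiB.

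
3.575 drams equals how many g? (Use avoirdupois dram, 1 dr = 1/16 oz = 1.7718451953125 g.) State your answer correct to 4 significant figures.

6.334 g

1 dr = 1.77185 g.
So 3.575 × 1.77185 ≈ 6.334 g.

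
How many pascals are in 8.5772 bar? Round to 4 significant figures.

1 bar = 100000 Pa.
So 8.5772 × 100000 ≈ 857700 Pa.

857700 Pa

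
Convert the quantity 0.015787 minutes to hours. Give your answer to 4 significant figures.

0.0002631 h

1 min = 0.0166667 hours.
So 0.015787 × 0.0166667 ≈ 0.0002631 h.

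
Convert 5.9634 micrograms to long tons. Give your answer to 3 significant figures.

5.87 × 10^-12 long ton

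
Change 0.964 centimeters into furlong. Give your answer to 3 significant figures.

4.79e-5 furlongs

1 centimeter = 4.97097e-5 furlongs.
So 0.964 × 4.97097e-5 ≈ 4.79e-5 furlong.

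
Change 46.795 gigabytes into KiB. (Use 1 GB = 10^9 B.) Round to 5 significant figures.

4.5698 × 10^7 kibibytes

1 gigabyte = 976562.5 kibibytes.
46.795 × 976562.5 ≈ 4.5698 × 10^7 KiB.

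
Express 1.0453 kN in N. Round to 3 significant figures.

1 kN = 1000.00 N.
So 1.0453 × 1000.00 ≈ 1050 N.

1050 newtons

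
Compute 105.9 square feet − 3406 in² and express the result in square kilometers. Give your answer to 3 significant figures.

7.64 × 10^-6 square kilometers

105.9 ft² = 9.83843 × 10^-6 km² and 3406 in² = 2.19741 × 10^-6 km².
9.83843 × 10^-6 − 2.19741 × 10^-6 ≈ 7.64 × 10^-6 km².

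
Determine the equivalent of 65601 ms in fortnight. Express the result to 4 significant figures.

5.423e-5 fortnight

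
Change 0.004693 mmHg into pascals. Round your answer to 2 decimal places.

0.63 pascals

1 millimeter of mercury = 133.322 Pa.
0.004693 × 133.322 ≈ 0.63 Pa.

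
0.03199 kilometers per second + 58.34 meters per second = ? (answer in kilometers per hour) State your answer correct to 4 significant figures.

325.2 km/h

0.03199 km/s = 115.164 km/h and 58.34 m/s = 210.024 km/h.
115.164 + 210.024 ≈ 325.2 km/h.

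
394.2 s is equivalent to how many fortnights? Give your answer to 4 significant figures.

1 s = 8.26720 × 10^-7 fortnights.
Then 394.2 × 8.26720 × 10^-7 ≈ 0.0003259 fortnight.

0.0003259 fortnight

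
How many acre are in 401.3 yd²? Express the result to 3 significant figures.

0.0829 acre

1 yd² = 0.000206612 acre.
Thus 401.3 × 0.000206612 ≈ 0.0829 acre.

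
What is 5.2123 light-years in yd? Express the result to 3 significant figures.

1 light-year = 1.03464 × 10^16 yd.
Thus 5.2123 × 1.03464 × 10^16 ≈ 5.39 × 10^16 yd.

5.39 × 10^16 yd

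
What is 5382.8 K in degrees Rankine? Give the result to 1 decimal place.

°R = K × 9/5.
Applying the formula gives 9689.0 °R.

9689.0 °R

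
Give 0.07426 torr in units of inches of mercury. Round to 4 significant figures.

1 torr = 0.0393701 inHg.
Then 0.07426 × 0.0393701 ≈ 0.002924 inHg.

0.002924 inHg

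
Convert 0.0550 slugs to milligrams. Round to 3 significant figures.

803000 mg

1 slug = 1.45939e+7 mg.
So 0.0550 × 1.45939e+7 ≈ 803000 mg.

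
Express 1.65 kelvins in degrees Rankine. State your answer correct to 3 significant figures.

2.97 °R

°R = K × 9/5.
Applying the formula gives 2.97 °R.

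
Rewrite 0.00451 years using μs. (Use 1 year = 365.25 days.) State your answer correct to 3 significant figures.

1 yr = 3.15576e+13 μs.
So 0.00451 × 3.15576e+13 ≈ 1.42e+11 μs.

1.42e+11 μs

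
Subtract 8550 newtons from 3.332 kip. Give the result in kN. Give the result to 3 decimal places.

3.332 kip = 14.82147 kN and 8550 N = 8.550000 kN.
14.82147 − 8.550000 ≈ 6.271 kN.

6.271 kN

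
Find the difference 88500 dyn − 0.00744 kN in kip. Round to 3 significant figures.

-0.00147 kip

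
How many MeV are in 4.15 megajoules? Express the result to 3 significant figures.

1 megajoule = 6.24151 × 10^18 MeV.
Then 4.15 × 6.24151 × 10^18 ≈ 2.59 × 10^19 MeV.

2.59 × 10^19 MeV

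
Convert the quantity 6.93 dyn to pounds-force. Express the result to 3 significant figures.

1 dyne = 2.24809e-6 lbf.
Thus 6.93 × 2.24809e-6 ≈ 1.56e-5 lbf.

1.56e-5 pounds-force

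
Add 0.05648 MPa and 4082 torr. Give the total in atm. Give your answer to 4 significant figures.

5.928 atmospheres

0.05648 MPa = 0.557414 atm and 4082 torr = 5.37105 atm.
0.557414 + 5.37105 ≈ 5.928 atm.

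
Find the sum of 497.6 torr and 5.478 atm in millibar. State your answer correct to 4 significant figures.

497.6 torr = 663.412 mbar and 5.478 atm = 5550.58 mbar.
663.412 + 5550.58 ≈ 6214 mbar.

6214 millibar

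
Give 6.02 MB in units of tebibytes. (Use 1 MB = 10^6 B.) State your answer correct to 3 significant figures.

1 MB = 9.09495 × 10^-7 TiB.
Thus 6.02 × 9.09495 × 10^-7 ≈ 5.48 × 10^-6 TiB.

5.48 × 10^-6 tebibytes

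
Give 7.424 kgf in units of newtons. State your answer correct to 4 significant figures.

1 kgf = 9.80665 newtons.
7.424 × 9.80665 ≈ 72.80 N.

72.80 newtons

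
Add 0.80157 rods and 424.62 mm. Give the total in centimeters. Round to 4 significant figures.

445.6 cm

0.80157 rod = 403.126 cm and 424.62 mm = 42.4620 cm.
403.126 + 42.4620 ≈ 445.6 cm.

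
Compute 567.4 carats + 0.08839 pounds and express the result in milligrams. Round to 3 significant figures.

154000 milligrams

567.4 ct = 113480 mg and 0.08839 lb = 40093.0 mg.
113480 + 40093.0 ≈ 154000 mg.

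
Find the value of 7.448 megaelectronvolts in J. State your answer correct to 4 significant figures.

1.193e-12 J

1 megaelectronvolt = 1.60218e-13 J.
Thus 7.448 × 1.60218e-13 ≈ 1.193e-12 J.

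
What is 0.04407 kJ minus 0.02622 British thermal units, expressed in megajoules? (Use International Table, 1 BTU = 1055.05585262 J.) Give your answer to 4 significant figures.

0.04407 kJ = 4.40700 × 10^-5 MJ and 0.02622 BTU = 2.76636 × 10^-5 MJ.
4.40700 × 10^-5 − 2.76636 × 10^-5 ≈ 1.641 × 10^-5 MJ.

1.641 × 10^-5 MJ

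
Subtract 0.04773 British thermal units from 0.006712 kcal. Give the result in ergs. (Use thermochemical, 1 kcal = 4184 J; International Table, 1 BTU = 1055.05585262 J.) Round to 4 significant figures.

0.006712 kcal = 2.80830e+8 erg and 0.04773 BTU = 5.03578e+8 erg.
2.80830e+8 − 5.03578e+8 ≈ -2.227e+8 erg.

-2.227e+8 erg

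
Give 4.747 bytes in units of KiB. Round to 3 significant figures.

0.00464 KiB

1 B = 0.0009765625 KiB.
So 4.747 × 0.0009765625 ≈ 0.00464 KiB.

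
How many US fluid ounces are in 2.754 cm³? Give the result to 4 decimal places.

0.0931 US fl oz

1 cm³ = 0.0338140 US fl oz.
Thus 2.754 × 0.0338140 ≈ 0.0931 US fl oz.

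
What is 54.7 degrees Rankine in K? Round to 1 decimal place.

30.4 K

°R = K × 9/5.
Applying the formula gives 30.4 K.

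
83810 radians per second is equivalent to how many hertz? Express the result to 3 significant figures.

13300 Hz

1 rad/s = 0.159155 Hz.
Thus 83810 × 0.159155 ≈ 13300 Hz.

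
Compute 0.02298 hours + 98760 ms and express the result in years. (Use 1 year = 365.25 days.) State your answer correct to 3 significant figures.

0.02298 h = 2.62149e-6 yr and 98760 ms = 3.12952e-6 yr.
2.62149e-6 + 3.12952e-6 ≈ 5.75e-6 yr.

5.75e-6 years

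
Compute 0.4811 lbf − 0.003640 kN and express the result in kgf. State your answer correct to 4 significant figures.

0.4811 lbf = 0.218223 kgf and 0.003640 kN = 0.371177 kgf.
0.218223 − 0.371177 ≈ -0.1530 kgf.

-0.1530 kilograms-force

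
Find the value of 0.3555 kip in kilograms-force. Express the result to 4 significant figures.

1 kip = 453.592 kilograms-force.
0.3555 × 453.592 ≈ 161.3 kgf.

161.3 kilograms-force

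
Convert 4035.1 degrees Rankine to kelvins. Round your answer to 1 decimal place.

2241.7 K

°R = K × 9/5.
Applying the formula gives 2241.7 K.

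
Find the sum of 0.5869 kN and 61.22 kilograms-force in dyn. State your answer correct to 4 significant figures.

0.5869 kN = 5.86900 × 10^7 dyn and 61.22 kgf = 6.00363 × 10^7 dyn.
5.86900 × 10^7 + 6.00363 × 10^7 ≈ 1.187 × 10^8 dyn.

1.187 × 10^8 dyn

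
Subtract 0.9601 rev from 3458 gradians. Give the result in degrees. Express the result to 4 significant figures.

2767 °

3458 grad = 3112.20 ° and 0.9601 rev = 345.636 °.
3112.20 − 345.636 ≈ 2767 °.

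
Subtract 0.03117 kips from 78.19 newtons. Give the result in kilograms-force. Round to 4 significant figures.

-6.165 kilograms-force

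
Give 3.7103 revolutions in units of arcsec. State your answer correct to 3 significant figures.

1 rev = 1.29600 × 10^6 arcsec.
Thus 3.7103 × 1.29600 × 10^6 ≈ 4.81 × 10^6 arcsec.

4.81 × 10^6 arcseconds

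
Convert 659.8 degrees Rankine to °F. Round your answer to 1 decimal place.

200.1 °F

°R = °F + 459.67.
Applying the formula gives 200.1 °F.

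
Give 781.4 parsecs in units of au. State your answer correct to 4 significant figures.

1.612e+8 au

1 parsec = 206265 astronomical units.
781.4 × 206265 ≈ 1.612e+8 au.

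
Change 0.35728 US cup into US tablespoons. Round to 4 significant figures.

1 US cup = 16.0000 US tbsp.
So 0.35728 × 16.0000 ≈ 5.716 US tbsp.

5.716 US tbsp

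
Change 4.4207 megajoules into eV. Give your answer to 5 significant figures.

1 MJ = 6.24151 × 10^24 electronvolts.
So 4.4207 × 6.24151 × 10^24 ≈ 2.7592 × 10^25 eV.

2.7592 × 10^25 eV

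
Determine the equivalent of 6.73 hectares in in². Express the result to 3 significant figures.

1.04e+8 in²

1 hectare = 1.55000e+7 square inches.
6.73 × 1.55000e+7 ≈ 1.04e+8 in².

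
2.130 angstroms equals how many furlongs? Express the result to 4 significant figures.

1.059e-12 furlong

1 angstrom = 4.97097e-13 furlong.
2.130 × 4.97097e-13 ≈ 1.059e-12 furlong.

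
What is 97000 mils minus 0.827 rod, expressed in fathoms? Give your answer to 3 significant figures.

97000 mil = 1.34722 fathom and 0.827 rod = 2.27425 fathom.
1.34722 − 2.27425 ≈ -0.927 fathom.

-0.927 fathom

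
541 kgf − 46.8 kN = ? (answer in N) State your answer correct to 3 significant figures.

-41500 N

541 kgf = 5305.40 N and 46.8 kN = 46800.0 N.
5305.40 − 46800.0 ≈ -41500 N.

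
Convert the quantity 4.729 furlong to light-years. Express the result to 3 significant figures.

1 furlong = 2.12635e-14 ly.
So 4.729 × 2.12635e-14 ≈ 1.01e-13 ly.

1.01e-13 light-years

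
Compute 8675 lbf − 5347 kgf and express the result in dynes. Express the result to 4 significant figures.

8675 lbf = 3.85883e+9 dyn and 5347 kgf = 5.24362e+9 dyn.
3.85883e+9 − 5.24362e+9 ≈ -1.385e+9 dyn.

-1.385e+9 dynes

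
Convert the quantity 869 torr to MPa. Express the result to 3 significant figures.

0.116 MPa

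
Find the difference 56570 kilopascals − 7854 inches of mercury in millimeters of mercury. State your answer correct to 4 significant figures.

56570 kPa = 424310 mmHg and 7854 inHg = 199492 mmHg.
424310 − 199492 ≈ 224800 mmHg.

224800 mmHg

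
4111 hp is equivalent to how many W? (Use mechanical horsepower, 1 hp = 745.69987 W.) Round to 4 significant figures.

1 horsepower = 745.700 watts.
Then 4111 × 745.700 ≈ 3.066e+6 W.

3.066e+6 W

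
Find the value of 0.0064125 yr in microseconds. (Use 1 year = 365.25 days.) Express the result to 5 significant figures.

2.0236 × 10^11 microseconds

1 yr = 3.15576 × 10^13 μs.
Thus 0.0064125 × 3.15576 × 10^13 ≈ 2.0236 × 10^11 μs.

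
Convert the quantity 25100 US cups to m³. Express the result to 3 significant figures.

5.94 cubic meters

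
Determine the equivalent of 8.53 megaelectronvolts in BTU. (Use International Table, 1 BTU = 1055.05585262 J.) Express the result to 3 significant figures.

1 MeV = 1.51857 × 10^-16 BTU.
So 8.53 × 1.51857 × 10^-16 ≈ 1.30 × 10^-15 BTU.

1.30 × 10^-15 British thermal units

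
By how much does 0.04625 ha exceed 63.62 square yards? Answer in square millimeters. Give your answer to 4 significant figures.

4.093e+8 mm²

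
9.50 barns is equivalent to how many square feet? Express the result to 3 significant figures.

1.02e-26 ft²

1 barn = 1.07639e-27 ft².
So 9.50 × 1.07639e-27 ≈ 1.02e-26 ft².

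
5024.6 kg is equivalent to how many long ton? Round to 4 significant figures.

1 kg = 0.000984207 long ton.
Thus 5024.6 × 0.000984207 ≈ 4.945 long ton.

4.945 long tons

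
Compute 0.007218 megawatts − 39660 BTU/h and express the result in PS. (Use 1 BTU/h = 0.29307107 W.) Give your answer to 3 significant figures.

0.007218 MW = 9.81375 PS and 39660 BTU/h = 15.8032 PS.
9.81375 − 15.8032 ≈ -5.99 PS.

-5.99 PS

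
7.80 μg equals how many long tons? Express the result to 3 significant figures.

1 microgram = 9.84207 × 10^-13 long tons.
Thus 7.80 × 9.84207 × 10^-13 ≈ 7.68 × 10^-12 long ton.

7.68 × 10^-12 long ton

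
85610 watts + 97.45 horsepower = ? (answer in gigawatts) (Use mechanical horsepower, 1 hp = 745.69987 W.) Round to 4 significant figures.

85610 W = 8.56100e-5 GW and 97.45 hp = 7.26685e-5 GW.
8.56100e-5 + 7.26685e-5 ≈ 0.0001583 GW.

0.0001583 GW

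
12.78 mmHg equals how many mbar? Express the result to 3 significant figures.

17.0 mbar

1 millimeter of mercury = 1.33322 mbar.
Thus 12.78 × 1.33322 ≈ 17.0 mbar.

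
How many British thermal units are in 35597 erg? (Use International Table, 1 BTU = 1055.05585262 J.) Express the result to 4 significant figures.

1 erg = 9.47817 × 10^-11 British thermal units.
Then 35597 × 9.47817 × 10^-11 ≈ 3.374 × 10^-6 BTU.

3.374 × 10^-6 BTU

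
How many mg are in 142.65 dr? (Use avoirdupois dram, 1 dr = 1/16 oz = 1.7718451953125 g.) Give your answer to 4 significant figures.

1 dr = 1771.85 mg.
So 142.65 × 1771.85 ≈ 252800 mg.

252800 mg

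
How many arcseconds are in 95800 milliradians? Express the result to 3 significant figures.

1.98 × 10^7 arcsec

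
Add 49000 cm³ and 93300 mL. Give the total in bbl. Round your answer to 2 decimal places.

0.90 bbl

49000 cm³ = 0.308201 bbl and 93300 mL = 0.586839 bbl.
0.308201 + 0.586839 ≈ 0.90 bbl.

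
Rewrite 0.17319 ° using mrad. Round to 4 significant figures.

3.023 milliradians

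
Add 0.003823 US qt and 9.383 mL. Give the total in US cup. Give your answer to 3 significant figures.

0.0550 US cup

0.003823 US qt = 0.0152920 US cup and 9.383 mL = 0.0396596 US cup.
0.0152920 + 0.0396596 ≈ 0.0550 US cup.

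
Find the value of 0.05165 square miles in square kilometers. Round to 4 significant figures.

1 mi² = 2.58999 square kilometers.
Thus 0.05165 × 2.58999 ≈ 0.1338 km².

0.1338 km²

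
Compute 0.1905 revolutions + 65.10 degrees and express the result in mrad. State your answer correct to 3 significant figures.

2330 mrad

0.1905 rev = 1196.95 mrad and 65.10 ° = 1136.21 mrad.
1196.95 + 1136.21 ≈ 2330 mrad.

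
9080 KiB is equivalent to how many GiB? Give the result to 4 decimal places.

0.0087 GiB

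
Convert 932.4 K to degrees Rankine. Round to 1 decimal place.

1678.3 degrees Rankine

°R = K × 9/5.
Applying the formula gives 1678.3 °R.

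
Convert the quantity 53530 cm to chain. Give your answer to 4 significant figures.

1 centimeter = 0.000497097 chain.
Then 53530 × 0.000497097 ≈ 26.61 chain.

26.61 chain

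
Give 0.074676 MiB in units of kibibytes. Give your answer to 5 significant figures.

76.468 KiB

1 mebibyte = 1024.00 KiB.
Thus 0.074676 × 1024.00 ≈ 76.468 KiB.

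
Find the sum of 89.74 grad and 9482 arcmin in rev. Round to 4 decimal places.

89.74 grad = 0.224350 rev and 9482 arcmin = 0.438981 rev.
0.224350 + 0.438981 ≈ 0.6633 rev.

0.6633 rev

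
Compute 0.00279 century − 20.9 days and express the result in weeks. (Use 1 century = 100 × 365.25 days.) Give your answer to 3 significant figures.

11.6 weeks

0.00279 century = 14.5578 wk and 20.9 d = 2.98571 wk.
14.5578 − 2.98571 ≈ 11.6 wk.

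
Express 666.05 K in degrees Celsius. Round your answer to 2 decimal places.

K = °C + 273.15.
Applying the formula gives 392.90 °C.

392.90 °C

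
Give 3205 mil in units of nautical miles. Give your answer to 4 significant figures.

4.396 × 10^-5 nmi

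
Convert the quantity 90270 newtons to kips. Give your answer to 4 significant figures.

20.29 kips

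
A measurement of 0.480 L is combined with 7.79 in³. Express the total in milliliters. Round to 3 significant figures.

0.480 L = 480.000 mL and 7.79 in³ = 127.655 mL.
480.000 + 127.655 ≈ 608 mL.

608 mL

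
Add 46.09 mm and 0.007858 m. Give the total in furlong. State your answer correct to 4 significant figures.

46.09 mm = 0.000229112 furlong and 0.007858 m = 3.90619 × 10^-5 furlong.
0.000229112 + 3.90619 × 10^-5 ≈ 0.0002682 furlong.

0.0002682 furlong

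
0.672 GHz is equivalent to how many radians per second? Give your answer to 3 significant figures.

4.22e+9 radians per second

1 gigahertz = 6.28319e+9 rad/s.
Thus 0.672 × 6.28319e+9 ≈ 4.22e+9 rad/s.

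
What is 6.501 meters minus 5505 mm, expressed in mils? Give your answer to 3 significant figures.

39200 mils

6.501 m = 255945 mil and 5505 mm = 216732 mil.
255945 − 216732 ≈ 39200 mil.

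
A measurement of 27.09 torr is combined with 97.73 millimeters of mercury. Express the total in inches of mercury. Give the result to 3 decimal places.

27.09 torr = 1.06654 inHg and 97.73 mmHg = 3.84764 inHg.
1.06654 + 3.84764 ≈ 4.914 inHg.

4.914 inches of mercury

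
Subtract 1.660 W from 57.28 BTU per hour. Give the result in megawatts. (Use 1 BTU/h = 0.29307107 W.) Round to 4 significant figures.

57.28 BTU/h = 1.67871e-5 MW and 1.660 W = 1.66000e-6 MW.
1.67871e-5 − 1.66000e-6 ≈ 1.513e-5 MW.

1.513e-5 megawatts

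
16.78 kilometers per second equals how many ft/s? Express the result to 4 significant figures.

1 kilometer per second = 3280.84 feet per second.
Then 16.78 × 3280.84 ≈ 55050 ft/s.

55050 ft/s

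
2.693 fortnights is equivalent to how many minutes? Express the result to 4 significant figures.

1 fortnight = 20160.0 minutes.
2.693 × 20160.0 ≈ 54290 min.

54290 min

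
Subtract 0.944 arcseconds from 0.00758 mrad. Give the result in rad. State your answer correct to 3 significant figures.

3.00e-6 rad

0.00758 mrad = 7.58000e-6 rad and 0.944 arcsec = 4.57664e-6 rad.
7.58000e-6 − 4.57664e-6 ≈ 3.00e-6 rad.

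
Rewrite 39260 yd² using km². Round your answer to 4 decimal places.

1 yd² = 8.36127 × 10^-7 square kilometers.
39260 × 8.36127 × 10^-7 ≈ 0.0328 km².

0.0328 square kilometers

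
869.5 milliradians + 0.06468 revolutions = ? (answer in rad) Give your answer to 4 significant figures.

869.5 mrad = 0.869500 rad and 0.06468 rev = 0.406396 rad.
0.869500 + 0.406396 ≈ 1.276 rad.

1.276 radians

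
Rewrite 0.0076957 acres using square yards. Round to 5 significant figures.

37.247 square yards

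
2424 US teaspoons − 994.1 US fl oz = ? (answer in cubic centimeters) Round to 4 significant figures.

-17450 cubic centimeters

2424 US tsp = 11947.7 cm³ and 994.1 US fl oz = 29399.0 cm³.
11947.7 − 29399.0 ≈ -17450 cm³.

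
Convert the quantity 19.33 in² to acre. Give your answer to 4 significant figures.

3.082e-6 acres

1 square inch = 1.59423e-7 acres.
So 19.33 × 1.59423e-7 ≈ 3.082e-6 acre.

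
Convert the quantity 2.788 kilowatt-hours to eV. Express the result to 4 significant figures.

6.264e+25 eV

1 kWh = 2.24694e+25 electronvolts.
So 2.788 × 2.24694e+25 ≈ 6.264e+25 eV.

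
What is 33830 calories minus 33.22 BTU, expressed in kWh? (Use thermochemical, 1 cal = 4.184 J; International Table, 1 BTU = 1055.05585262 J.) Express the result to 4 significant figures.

0.02958 kWh

33830 cal = 0.0393180 kWh and 33.22 BTU = 0.00973582 kWh.
0.0393180 − 0.00973582 ≈ 0.02958 kWh.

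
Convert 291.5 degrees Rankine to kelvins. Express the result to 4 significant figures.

161.9 K

°R = K × 9/5.
Applying the formula gives 161.9 K.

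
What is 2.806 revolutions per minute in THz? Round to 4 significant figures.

1 revolution per minute = 1.66667e-14 THz.
Thus 2.806 × 1.66667e-14 ≈ 4.677e-14 THz.

4.677e-14 terahertz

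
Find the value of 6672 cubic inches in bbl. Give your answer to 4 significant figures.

0.6877 oil barrels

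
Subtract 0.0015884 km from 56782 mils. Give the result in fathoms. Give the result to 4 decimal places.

-0.0799 fathoms

56782 mil = 0.788639 fathom and 0.0015884 km = 0.868548 fathom.
0.788639 − 0.868548 ≈ -0.0799 fathom.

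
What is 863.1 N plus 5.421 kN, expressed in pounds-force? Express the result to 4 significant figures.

1413 lbf

863.1 N = 194.033 lbf and 5.421 kN = 1218.69 lbf.
194.033 + 1218.69 ≈ 1413 lbf.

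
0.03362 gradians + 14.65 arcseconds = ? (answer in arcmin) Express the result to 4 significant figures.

0.03362 grad = 1.81548 arcmin and 14.65 arcsec = 0.244167 arcmin.
1.81548 + 0.244167 ≈ 2.060 arcmin.

2.060 arcmin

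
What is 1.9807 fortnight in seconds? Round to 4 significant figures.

2.396e+6 s

1 fortnight = 1.20960e+6 seconds.
1.9807 × 1.20960e+6 ≈ 2.396e+6 s.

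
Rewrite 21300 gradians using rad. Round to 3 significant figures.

335 rad

1 gradian = 0.0157080 radians.
So 21300 × 0.0157080 ≈ 335 rad.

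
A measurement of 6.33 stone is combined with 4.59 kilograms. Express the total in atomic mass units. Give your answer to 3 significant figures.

6.33 st = 2.42074 × 10^28 u and 4.59 kg = 2.76416 × 10^27 u.
2.42074 × 10^28 + 2.76416 × 10^27 ≈ 2.70 × 10^28 u.

2.70 × 10^28 atomic mass units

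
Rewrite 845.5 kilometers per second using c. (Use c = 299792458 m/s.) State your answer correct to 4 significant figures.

1 kilometer per second = 3.33564e-6 times the speed of light.
So 845.5 × 3.33564e-6 ≈ 0.002820 c.

0.002820 times the speed of light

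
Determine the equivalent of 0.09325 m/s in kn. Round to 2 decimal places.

1 meter per second = 1.94384 knots.
0.09325 × 1.94384 ≈ 0.18 kn.

0.18 kn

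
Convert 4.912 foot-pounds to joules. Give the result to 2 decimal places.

6.66 joules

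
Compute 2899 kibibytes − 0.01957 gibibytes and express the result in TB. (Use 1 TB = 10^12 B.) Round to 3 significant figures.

-1.80e-5 TB

2899 KiB = 2.96858e-6 TB and 0.01957 GiB = 2.10131e-5 TB.
2.96858e-6 − 2.10131e-5 ≈ -1.80e-5 TB.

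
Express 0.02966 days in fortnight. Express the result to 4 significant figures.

0.002119 fortnights

1 day = 0.0714286 fortnight.
Then 0.02966 × 0.0714286 ≈ 0.002119 fortnight.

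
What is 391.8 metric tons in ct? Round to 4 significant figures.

1.959 × 10^9 ct

1 t = 5.00000 × 10^6 carats.
Thus 391.8 × 5.00000 × 10^6 ≈ 1.959 × 10^9 ct.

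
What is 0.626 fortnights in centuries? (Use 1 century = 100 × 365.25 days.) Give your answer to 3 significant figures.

0.000240 century

1 fortnight = 0.000383299 centuries.
Thus 0.626 × 0.000383299 ≈ 0.000240 century.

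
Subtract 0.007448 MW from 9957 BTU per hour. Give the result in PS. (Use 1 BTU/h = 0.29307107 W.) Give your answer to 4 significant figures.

9957 BTU/h = 3.96752 PS and 0.007448 MW = 10.1265 PS.
3.96752 − 10.1265 ≈ -6.159 PS.

-6.159 PS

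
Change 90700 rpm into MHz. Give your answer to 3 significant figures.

1 revolution per minute = 1.66667 × 10^-8 megahertz.
90700 × 1.66667 × 10^-8 ≈ 0.00151 MHz.

0.00151 megahertz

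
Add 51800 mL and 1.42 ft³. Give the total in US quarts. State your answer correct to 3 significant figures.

97.2 US qt

51800 mL = 54.7364 US qt and 1.42 ft³ = 42.4894 US qt.
54.7364 + 42.4894 ≈ 97.2 US qt.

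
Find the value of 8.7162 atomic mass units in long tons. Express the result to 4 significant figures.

1.425 × 10^-29 long tons

1 atomic mass unit = 1.6343134 × 10^-30 long tons.
Thus 8.7162 × 1.6343134 × 10^-30 ≈ 1.425 × 10^-29 long ton.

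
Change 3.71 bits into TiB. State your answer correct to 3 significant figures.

4.22e-13 tebibytes

1 bit = 1.13687e-13 TiB.
Then 3.71 × 1.13687e-13 ≈ 4.22e-13 TiB.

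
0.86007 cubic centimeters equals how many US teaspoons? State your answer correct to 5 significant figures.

1 cubic centimeter = 0.202884 US teaspoons.
0.86007 × 0.202884 ≈ 0.17449 US tsp.

0.17449 US teaspoons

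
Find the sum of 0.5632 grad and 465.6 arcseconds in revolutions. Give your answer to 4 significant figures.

0.001767 rev

0.5632 grad = 0.00140800 rev and 465.6 arcsec = 0.000359259 rev.
0.00140800 + 0.000359259 ≈ 0.001767 rev.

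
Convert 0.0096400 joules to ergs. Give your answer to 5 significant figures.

96400 ergs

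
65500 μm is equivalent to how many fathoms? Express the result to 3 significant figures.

0.0358 fathom

1 micrometer = 5.46807 × 10^-7 fathom.
65500 × 5.46807 × 10^-7 ≈ 0.0358 fathom.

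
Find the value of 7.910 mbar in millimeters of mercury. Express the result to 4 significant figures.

5.933 millimeters of mercury

1 millibar = 0.750062 millimeters of mercury.
So 7.910 × 0.750062 ≈ 5.933 mmHg.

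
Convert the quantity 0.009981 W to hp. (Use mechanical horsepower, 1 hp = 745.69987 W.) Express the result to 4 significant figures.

1.338e-5 hp

1 W = 0.00134102 horsepower.
0.009981 × 0.00134102 ≈ 1.338e-5 hp.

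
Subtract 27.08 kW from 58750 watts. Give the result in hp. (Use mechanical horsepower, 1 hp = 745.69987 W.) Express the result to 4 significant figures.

42.47 hp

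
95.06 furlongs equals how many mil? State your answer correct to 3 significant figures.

7.53e+8 mil

1 furlong = 7.92000e+6 mil.
So 95.06 × 7.92000e+6 ≈ 7.53e+8 mil.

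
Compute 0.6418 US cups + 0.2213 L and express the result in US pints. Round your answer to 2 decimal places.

0.6418 US cup = 0.320900 US pt and 0.2213 L = 0.467690 US pt.
0.320900 + 0.467690 ≈ 0.79 US pt.

0.79 US pints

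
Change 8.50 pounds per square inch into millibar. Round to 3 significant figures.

586 mbar

1 pound per square inch = 68.9476 mbar.
So 8.50 × 68.9476 ≈ 586 mbar.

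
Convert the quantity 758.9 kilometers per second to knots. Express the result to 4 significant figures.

1 kilometer per second = 1943.84 kn.
So 758.9 × 1943.84 ≈ 1.475e+6 kn.

1.475e+6 kn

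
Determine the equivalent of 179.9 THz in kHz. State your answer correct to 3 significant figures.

1.80 × 10^11 kHz

1 THz = 1.00000 × 10^9 kHz.
Then 179.9 × 1.00000 × 10^9 ≈ 1.80 × 10^11 kHz.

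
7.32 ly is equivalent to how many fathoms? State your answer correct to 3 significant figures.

1 light-year = 5.17319 × 10^15 fathoms.
Then 7.32 × 5.17319 × 10^15 ≈ 3.79 × 10^16 fathom.

3.79 × 10^16 fathom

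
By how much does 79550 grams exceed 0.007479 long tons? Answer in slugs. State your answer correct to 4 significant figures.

4.930 slug

79550 g = 5.45091 slug and 0.007479 long ton = 0.520698 slug.
5.45091 − 0.520698 ≈ 4.930 slug.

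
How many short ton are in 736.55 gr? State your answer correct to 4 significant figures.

1 grain = 7.14286 × 10^-8 short tons.
736.55 × 7.14286 × 10^-8 ≈ 5.261 × 10^-5 short ton.

5.261 × 10^-5 short tons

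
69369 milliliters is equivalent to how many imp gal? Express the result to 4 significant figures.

15.26 imperial gallons

1 mL = 0.000219969 imp gal.
Then 69369 × 0.000219969 ≈ 15.26 imp gal.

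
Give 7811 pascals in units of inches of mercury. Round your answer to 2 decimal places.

1 Pa = 0.000295300 inches of mercury.
Thus 7811 × 0.000295300 ≈ 2.31 inHg.

2.31 inches of mercury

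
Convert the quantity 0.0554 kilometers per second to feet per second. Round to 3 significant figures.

182 ft/s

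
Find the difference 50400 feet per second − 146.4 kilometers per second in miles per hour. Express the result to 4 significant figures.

50400 ft/s = 34363.6 mph and 146.4 km/s = 327487 mph.
34363.6 − 327487 ≈ -293100 mph.

-293100 mph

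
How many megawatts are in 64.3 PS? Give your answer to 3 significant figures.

1 metric horsepower = 0.000735499 MW.
64.3 × 0.000735499 ≈ 0.0473 MW.

0.0473 MW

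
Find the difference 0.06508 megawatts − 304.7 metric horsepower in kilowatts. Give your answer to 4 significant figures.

-159.0 kilowatts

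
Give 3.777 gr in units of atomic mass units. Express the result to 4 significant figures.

1 grain = 3.90228e+22 atomic mass units.
Then 3.777 × 3.90228e+22 ≈ 1.474e+23 u.

1.474e+23 u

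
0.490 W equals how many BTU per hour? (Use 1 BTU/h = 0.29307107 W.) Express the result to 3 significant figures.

1.67 BTU/h

1 watt = 3.41214 BTU/h.
0.490 × 3.41214 ≈ 1.67 BTU/h.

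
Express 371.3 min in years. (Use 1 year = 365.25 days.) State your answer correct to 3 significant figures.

0.000706 years

1 minute = 1.90129e-6 yr.
Thus 371.3 × 1.90129e-6 ≈ 0.000706 yr.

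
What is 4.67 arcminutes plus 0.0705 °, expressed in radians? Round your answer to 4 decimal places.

4.67 arcmin = 0.00135845 rad and 0.0705 ° = 0.00123046 rad.
0.00135845 + 0.00123046 ≈ 0.0026 rad.

0.0026 radians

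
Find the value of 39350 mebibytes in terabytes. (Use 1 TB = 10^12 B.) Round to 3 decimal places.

1 MiB = 1.04858 × 10^-6 TB.
So 39350 × 1.04858 × 10^-6 ≈ 0.041 TB.

0.041 TB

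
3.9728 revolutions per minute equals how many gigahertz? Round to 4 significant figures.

1 rpm = 1.66667e-11 gigahertz.
3.9728 × 1.66667e-11 ≈ 6.621e-11 GHz.

6.621e-11 gigahertz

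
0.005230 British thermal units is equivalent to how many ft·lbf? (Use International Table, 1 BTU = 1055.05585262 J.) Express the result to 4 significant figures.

1 BTU = 778.169 ft·lbf.
Then 0.005230 × 778.169 ≈ 4.070 ft·lbf.

4.070 ft·lbf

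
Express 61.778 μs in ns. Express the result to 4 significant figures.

61780 ns

1 μs = 1000.00 nanoseconds.
Thus 61.778 × 1000.00 ≈ 61780 ns.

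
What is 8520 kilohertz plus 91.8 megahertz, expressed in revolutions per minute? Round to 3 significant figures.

6.02e+9 revolutions per minute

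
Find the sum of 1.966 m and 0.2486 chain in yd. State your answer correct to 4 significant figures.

7.619 yards

1.966 m = 2.15004 yd and 0.2486 chain = 5.46920 yd.
2.15004 + 5.46920 ≈ 7.619 yd.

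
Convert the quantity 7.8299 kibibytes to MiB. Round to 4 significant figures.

0.007646 mebibytes

1 kibibyte = 0.0009765625 MiB.
7.8299 × 0.0009765625 ≈ 0.007646 MiB.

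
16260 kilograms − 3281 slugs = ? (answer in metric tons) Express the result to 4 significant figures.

-31.62 t

16260 kg = 16.2600 t and 3281 slug = 47.8826 t.
16.2600 − 47.8826 ≈ -31.62 t.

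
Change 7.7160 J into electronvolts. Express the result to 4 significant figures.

4.816e+19 eV

1 J = 6.24151e+18 electronvolts.
Then 7.7160 × 6.24151e+18 ≈ 4.816e+19 eV.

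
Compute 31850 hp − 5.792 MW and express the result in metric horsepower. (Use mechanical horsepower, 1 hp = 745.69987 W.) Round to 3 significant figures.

31850 hp = 32291.7 PS and 5.792 MW = 7874.93 PS.
32291.7 − 7874.93 ≈ 24400 PS.

24400 metric horsepower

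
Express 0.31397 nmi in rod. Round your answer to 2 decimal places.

115.62 rods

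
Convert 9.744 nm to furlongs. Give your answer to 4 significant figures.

1 nanometer = 4.97097e-12 furlongs.
Thus 9.744 × 4.97097e-12 ≈ 4.844e-11 furlong.

4.844e-11 furlong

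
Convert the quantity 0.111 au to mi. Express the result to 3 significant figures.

1.03e+7 mi

1 astronomical unit = 9.29558e+7 mi.
Thus 0.111 × 9.29558e+7 ≈ 1.03e+7 mi.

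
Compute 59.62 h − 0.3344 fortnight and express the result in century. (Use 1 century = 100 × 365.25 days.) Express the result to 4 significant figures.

59.62 h = 6.80128e-5 century and 0.3344 fortnight = 0.000128175 century.
6.80128e-5 − 0.000128175 ≈ -6.016e-5 century.

-6.016e-5 century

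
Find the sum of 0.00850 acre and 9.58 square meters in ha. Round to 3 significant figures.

0.00440 ha

0.00850 acre = 0.00343983 ha and 9.58 m² = 0.000958000 ha.
0.00343983 + 0.000958000 ≈ 0.00440 ha.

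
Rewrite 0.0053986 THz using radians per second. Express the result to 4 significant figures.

3.392 × 10^10 rad/s

1 terahertz = 6.28319 × 10^12 rad/s.
0.0053986 × 6.28319 × 10^12 ≈ 3.392 × 10^10 rad/s.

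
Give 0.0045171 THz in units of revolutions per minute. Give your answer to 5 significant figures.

1 THz = 6.00000 × 10^13 rpm.
Then 0.0045171 × 6.00000 × 10^13 ≈ 2.7103 × 10^11 rpm.

2.7103 × 10^11 rpm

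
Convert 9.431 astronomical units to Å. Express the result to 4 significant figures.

1.411e+22 angstroms

1 astronomical unit = 1.49598e+21 Å.
9.431 × 1.49598e+21 ≈ 1.411e+22 Å.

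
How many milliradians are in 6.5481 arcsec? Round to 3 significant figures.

0.0317 mrad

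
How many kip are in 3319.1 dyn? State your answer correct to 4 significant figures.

7.462e-6 kips

1 dyne = 2.24809e-9 kip.
Then 3319.1 × 2.24809e-9 ≈ 7.462e-6 kip.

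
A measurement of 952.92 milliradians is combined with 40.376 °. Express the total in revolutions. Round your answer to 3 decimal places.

952.92 mrad = 0.151662 rev and 40.376 ° = 0.112156 rev.
0.151662 + 0.112156 ≈ 0.264 rev.

0.264 rev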